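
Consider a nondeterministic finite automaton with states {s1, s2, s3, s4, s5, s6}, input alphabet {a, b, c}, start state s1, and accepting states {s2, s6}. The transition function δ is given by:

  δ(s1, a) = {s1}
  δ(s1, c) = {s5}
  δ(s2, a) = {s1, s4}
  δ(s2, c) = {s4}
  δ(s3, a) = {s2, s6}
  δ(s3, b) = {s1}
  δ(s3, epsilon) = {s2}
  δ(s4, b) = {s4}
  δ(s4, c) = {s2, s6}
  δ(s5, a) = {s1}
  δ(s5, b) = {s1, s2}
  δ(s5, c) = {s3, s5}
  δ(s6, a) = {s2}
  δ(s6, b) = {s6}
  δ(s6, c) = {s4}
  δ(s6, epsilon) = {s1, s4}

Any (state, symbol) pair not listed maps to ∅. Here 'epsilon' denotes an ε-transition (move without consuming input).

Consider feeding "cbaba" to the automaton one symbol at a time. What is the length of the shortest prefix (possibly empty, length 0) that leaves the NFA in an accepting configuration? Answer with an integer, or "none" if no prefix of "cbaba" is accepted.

Start in {s1}.
Read 'c': {s1} → {s5}.
Read 'b': {s5} → {s1, s2}.
None of the earlier sets intersect F, but {s1, s2} does.

2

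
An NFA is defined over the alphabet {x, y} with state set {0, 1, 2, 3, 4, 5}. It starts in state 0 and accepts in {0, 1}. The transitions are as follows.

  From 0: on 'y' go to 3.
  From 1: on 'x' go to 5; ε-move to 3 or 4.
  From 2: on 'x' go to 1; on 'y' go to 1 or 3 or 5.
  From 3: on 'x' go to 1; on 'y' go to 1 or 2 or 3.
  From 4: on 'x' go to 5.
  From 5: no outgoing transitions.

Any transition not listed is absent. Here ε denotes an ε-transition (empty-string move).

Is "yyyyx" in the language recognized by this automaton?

Start in {0}.
Read 'y': {0} → {3}.
Read 'y': {3} → {1, 2, 3, 4}.
Read 'y': {1, 2, 3, 4} → {1, 2, 3, 4, 5}.
Read 'y': {1, 2, 3, 4, 5} → {1, 2, 3, 4, 5}.
Read 'x': {1, 2, 3, 4, 5} → {1, 3, 4, 5}.
The final set {1, 3, 4, 5} contains the accepting state 1.

Yes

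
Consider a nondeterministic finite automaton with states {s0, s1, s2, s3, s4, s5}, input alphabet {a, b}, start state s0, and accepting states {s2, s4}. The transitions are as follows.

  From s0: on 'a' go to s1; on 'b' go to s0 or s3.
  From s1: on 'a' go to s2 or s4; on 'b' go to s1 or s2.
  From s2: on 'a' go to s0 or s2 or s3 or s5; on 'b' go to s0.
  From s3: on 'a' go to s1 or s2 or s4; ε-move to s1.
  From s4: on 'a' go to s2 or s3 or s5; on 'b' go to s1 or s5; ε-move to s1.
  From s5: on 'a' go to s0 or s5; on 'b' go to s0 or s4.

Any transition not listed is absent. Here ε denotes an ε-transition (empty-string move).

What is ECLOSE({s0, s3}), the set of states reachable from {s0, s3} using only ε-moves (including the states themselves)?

{s0, s1, s3}

Begin with {s0, s3}.
ε-move s3 → s1; add s1.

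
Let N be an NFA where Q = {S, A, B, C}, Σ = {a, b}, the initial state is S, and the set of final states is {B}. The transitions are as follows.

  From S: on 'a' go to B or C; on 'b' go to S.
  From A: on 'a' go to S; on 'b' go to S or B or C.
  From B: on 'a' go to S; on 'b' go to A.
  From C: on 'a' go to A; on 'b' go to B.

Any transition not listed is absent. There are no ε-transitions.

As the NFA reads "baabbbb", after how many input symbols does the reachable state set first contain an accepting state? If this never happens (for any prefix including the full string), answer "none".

2

Start in {S}.
Read 'b': {S} → {S}.
Read 'a': {S} → {B, C}.
None of the earlier sets intersect F, but {B, C} does.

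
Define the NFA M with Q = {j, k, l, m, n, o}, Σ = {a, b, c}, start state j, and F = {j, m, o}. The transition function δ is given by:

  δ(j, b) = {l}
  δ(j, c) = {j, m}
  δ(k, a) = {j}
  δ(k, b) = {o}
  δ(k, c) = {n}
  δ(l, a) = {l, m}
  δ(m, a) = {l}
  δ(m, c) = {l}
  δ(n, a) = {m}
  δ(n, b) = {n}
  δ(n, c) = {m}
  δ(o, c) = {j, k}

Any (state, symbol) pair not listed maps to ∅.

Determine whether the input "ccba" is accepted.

Yes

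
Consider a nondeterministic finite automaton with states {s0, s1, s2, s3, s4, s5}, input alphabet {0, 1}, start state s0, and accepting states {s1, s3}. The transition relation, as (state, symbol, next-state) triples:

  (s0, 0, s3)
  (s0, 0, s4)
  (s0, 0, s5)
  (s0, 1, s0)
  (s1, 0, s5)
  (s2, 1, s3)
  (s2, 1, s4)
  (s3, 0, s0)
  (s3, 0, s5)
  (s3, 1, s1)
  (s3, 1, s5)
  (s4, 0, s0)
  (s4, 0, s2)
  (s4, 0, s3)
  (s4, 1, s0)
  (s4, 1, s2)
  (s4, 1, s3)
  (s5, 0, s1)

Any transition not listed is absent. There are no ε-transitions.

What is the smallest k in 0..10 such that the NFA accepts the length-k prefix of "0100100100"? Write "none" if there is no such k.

1

Start in {s0}.
Read '0': s0→{s3, s4, s5}; now {s3, s4, s5}.
None of the earlier sets intersect F, but {s3, s4, s5} does.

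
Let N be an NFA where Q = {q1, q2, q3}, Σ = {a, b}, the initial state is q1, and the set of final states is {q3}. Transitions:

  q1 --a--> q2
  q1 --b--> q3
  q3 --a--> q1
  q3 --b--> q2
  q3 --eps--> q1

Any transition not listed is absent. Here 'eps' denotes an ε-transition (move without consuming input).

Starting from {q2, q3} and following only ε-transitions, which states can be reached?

{q1, q2, q3}

Begin with {q2, q3}.
ε-move q3 → q1; add q1.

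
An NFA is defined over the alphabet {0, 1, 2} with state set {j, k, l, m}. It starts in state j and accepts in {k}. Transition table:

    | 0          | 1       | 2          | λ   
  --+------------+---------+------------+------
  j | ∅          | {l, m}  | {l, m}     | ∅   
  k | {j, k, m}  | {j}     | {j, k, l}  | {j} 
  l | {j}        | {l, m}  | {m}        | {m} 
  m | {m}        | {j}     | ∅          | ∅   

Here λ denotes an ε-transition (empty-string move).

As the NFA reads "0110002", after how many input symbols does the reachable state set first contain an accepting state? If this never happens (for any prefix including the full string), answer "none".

none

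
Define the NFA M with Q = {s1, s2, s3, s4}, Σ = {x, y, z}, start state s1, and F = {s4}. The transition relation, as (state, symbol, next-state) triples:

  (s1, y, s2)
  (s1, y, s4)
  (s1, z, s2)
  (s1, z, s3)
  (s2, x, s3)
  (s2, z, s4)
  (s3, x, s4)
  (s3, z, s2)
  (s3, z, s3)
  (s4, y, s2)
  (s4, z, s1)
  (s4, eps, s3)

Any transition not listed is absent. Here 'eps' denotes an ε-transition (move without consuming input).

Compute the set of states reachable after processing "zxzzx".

{s3, s4}

Start in {s1}.
Read 'z': {s1} → {s2, s3}.
Read 'x': {s2, s3} → {s3, s4}.
Read 'z': {s3, s4} → {s1, s2, s3}.
Read 'z': {s1, s2, s3} → {s2, s3, s4}.
Read 'x': {s2, s3, s4} → {s3, s4}.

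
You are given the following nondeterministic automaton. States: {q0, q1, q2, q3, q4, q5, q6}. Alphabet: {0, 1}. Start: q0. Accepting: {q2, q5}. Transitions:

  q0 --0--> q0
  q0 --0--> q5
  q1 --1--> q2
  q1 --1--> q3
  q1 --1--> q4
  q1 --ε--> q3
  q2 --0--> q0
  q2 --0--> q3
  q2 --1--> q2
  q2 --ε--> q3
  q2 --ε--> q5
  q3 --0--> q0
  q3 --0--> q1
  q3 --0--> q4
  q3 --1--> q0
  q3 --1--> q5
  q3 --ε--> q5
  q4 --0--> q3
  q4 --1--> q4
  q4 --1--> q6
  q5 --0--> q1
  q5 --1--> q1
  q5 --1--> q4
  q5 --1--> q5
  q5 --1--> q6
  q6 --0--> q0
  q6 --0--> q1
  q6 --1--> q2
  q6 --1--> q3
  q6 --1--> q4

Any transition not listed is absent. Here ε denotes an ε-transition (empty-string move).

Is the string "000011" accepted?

Yes

Start in {q0}.
Read '0': {q0} → {q0, q5}.
Read '0': {q0, q5} → {q0, q1, q3, q5}.
Read '0': {q0, q1, q3, q5} → {q0, q1, q3, q4, q5}.
Read '0': {q0, q1, q3, q4, q5} → {q0, q1, q3, q4, q5}.
Read '1': {q0, q1, q3, q4, q5} → {q0, q1, q2, q3, q4, q5, q6}.
Read '1': {q0, q1, q2, q3, q4, q5, q6} → {q0, q1, q2, q3, q4, q5, q6}.
The final set {q0, q1, q2, q3, q4, q5, q6} contains the accepting states q2, q5.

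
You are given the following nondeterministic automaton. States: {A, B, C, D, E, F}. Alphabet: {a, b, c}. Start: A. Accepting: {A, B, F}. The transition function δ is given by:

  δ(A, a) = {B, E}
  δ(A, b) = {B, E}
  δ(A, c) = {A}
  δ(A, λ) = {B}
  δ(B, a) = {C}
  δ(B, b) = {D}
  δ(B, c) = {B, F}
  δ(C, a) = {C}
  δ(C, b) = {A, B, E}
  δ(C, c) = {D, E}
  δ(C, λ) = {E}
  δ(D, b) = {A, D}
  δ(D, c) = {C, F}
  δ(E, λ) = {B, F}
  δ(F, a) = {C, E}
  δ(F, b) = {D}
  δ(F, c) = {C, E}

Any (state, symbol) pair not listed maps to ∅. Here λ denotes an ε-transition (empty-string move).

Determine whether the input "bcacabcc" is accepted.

Start: ε-closure({A}) = {A, B}.
Read 'b': A→{B, E}, B→{D}; union {B, D, E}; ε-closure = {B, D, E, F}.
Read 'c': B→{B, F}, D→{C, F}, E→∅, F→{C, E}; now {B, C, E, F}.
Read 'a': B→{C}, C→{C}, E→∅, F→{C, E}; union {C, E}; ε-closure = {B, C, E, F}.
Read 'c': B→{B, F}, C→{D, E}, E→∅, F→{C, E}; now {B, C, D, E, F}.
Read 'a': B→{C}, C→{C}, D→∅, E→∅, F→{C, E}; union {C, E}; ε-closure = {B, C, E, F}.
Read 'b': B→{D}, C→{A, B, E}, E→∅, F→{D}; union {A, B, D, E}; ε-closure = {A, B, D, E, F}.
Read 'c': A→{A}, B→{B, F}, D→{C, F}, E→∅, F→{C, E}; now {A, B, C, E, F}.
Read 'c': A→{A}, B→{B, F}, C→{D, E}, E→∅, F→{C, E}; now {A, B, C, D, E, F}.
The final set {A, B, C, D, E, F} contains the accepting states A, B, F.

Yes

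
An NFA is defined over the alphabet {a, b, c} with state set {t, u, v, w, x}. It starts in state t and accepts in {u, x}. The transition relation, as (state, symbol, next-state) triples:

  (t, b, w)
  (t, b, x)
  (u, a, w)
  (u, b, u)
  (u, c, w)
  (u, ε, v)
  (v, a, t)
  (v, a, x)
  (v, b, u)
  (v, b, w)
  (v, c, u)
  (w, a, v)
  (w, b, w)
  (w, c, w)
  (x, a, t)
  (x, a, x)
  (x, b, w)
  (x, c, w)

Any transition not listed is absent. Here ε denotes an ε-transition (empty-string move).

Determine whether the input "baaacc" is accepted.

No

Start in {t}.
Read 'b': t→{w, x}; now {w, x}.
Read 'a': w→{v}, x→{t, x}; now {t, v, x}.
Read 'a': t→∅, v→{t, x}, x→{t, x}; now {t, x}.
Read 'a': t→∅, x→{t, x}; now {t, x}.
Read 'c': t→∅, x→{w}; now {w}.
Read 'c': w→{w}; now {w}.
The final set {w} contains no accepting state.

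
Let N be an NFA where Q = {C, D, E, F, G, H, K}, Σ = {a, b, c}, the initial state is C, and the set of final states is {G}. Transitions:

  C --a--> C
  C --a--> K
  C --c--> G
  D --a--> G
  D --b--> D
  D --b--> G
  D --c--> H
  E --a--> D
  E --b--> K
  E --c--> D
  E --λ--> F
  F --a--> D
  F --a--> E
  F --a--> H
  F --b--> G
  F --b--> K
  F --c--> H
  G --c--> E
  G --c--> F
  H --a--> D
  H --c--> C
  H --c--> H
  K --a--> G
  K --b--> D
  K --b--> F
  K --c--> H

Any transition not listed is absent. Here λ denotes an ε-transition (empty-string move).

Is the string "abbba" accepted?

Start in {C}.
Read 'a': C→{C, K}; now {C, K}.
Read 'b': C→∅, K→{D, F}; now {D, F}.
Read 'b': D→{D, G}, F→{G, K}; now {D, G, K}.
Read 'b': D→{D, G}, G→∅, K→{D, F}; now {D, F, G}.
Read 'a': D→{G}, F→{D, E, H}, G→∅; union {D, E, G, H}; ε-closure = {D, E, F, G, H}.
The final set {D, E, F, G, H} contains the accepting state G.

Yes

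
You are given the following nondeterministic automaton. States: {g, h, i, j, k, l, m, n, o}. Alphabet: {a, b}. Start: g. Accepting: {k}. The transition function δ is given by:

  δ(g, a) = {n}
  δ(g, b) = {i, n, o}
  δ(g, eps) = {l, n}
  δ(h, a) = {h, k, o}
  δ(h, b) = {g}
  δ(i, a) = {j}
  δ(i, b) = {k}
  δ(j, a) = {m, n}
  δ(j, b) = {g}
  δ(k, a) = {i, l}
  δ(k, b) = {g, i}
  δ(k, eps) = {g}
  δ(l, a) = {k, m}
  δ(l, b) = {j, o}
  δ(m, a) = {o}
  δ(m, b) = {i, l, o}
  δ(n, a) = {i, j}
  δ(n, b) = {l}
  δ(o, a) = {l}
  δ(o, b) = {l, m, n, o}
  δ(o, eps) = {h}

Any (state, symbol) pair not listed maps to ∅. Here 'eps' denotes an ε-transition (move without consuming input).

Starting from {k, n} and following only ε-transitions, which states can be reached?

Begin with {k, n}.
ε-move k → g; add g.
ε-move g → l; add l.

{g, k, l, n}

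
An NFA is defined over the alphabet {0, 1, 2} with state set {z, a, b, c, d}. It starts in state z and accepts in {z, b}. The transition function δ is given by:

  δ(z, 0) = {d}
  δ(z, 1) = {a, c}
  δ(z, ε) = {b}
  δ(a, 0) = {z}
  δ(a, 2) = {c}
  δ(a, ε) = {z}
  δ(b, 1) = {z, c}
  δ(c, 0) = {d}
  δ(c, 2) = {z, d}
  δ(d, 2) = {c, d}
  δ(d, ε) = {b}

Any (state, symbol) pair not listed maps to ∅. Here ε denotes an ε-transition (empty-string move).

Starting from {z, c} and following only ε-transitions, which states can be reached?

Begin with {z, c}.
ε-move z → b; add b.

{z, b, c}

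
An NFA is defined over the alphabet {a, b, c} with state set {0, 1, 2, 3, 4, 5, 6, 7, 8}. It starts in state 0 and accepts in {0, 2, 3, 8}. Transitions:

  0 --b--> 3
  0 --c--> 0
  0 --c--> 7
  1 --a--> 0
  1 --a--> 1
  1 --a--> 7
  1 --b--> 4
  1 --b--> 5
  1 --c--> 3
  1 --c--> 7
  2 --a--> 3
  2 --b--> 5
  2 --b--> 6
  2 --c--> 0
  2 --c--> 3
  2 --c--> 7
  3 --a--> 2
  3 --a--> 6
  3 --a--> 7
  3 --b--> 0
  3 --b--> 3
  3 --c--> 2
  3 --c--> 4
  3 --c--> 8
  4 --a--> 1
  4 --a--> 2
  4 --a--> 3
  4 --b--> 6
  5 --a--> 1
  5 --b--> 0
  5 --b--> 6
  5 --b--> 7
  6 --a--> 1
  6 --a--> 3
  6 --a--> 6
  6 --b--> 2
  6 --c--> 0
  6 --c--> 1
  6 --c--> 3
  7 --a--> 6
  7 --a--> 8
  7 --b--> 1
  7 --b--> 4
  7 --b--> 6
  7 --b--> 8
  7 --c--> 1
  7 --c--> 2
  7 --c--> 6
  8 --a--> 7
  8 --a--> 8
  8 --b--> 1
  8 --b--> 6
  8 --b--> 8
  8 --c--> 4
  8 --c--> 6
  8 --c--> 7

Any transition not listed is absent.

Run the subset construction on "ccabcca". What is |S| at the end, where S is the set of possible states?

7

Start in {0}.
Read 'c': {0} → {0, 7}.
Read 'c': {0, 7} → {0, 1, 2, 6, 7}.
Read 'a': {0, 1, 2, 6, 7} → {0, 1, 3, 6, 7, 8}.
Read 'b': {0, 1, 3, 6, 7, 8} → {0, 1, 2, 3, 4, 5, 6, 8}.
Read 'c': {0, 1, 2, 3, 4, 5, 6, 8} → {0, 1, 2, 3, 4, 6, 7, 8}.
Read 'c': {0, 1, 2, 3, 4, 6, 7, 8} → {0, 1, 2, 3, 4, 6, 7, 8}.
Read 'a': {0, 1, 2, 3, 4, 6, 7, 8} → {0, 1, 2, 3, 6, 7, 8}.
That set has 7 states.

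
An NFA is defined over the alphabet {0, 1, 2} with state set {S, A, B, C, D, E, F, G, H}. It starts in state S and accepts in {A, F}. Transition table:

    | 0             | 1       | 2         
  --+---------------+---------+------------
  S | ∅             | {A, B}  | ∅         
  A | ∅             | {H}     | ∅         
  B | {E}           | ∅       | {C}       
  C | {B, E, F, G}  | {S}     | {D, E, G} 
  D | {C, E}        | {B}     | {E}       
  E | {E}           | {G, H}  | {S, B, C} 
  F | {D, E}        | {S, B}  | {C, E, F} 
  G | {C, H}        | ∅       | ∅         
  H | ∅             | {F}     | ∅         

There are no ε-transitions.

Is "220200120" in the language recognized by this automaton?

Start in {S}.
Read '2': {S} → ∅.
The set is empty and remains empty for the remaining 8 symbols.
The final set ∅ contains no accepting state.

No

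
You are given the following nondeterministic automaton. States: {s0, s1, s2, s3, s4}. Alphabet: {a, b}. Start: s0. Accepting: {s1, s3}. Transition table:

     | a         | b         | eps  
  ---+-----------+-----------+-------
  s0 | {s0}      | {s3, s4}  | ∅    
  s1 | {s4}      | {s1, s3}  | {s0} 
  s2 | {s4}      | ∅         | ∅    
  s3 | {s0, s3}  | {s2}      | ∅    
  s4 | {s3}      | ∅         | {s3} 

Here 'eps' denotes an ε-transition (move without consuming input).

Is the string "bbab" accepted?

No

Start in {s0}.
Read 'b': s0→{s3, s4}; now {s3, s4}.
Read 'b': s3→{s2}, s4→∅; now {s2}.
Read 'a': s2→{s4}; union {s4}; ε-closure = {s3, s4}.
Read 'b': s3→{s2}, s4→∅; now {s2}.
The final set {s2} contains no accepting state.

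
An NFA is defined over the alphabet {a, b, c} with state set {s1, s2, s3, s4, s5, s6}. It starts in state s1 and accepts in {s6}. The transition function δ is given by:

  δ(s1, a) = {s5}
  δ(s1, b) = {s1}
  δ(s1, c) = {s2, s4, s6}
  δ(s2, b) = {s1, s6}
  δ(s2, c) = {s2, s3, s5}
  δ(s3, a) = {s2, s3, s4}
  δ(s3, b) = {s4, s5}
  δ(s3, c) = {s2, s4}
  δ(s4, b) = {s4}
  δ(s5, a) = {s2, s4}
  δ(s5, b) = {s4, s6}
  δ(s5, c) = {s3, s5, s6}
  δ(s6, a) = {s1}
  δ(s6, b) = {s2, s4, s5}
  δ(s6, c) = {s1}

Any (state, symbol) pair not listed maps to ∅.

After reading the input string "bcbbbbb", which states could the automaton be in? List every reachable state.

Start in {s1}.
Read 'b': s1→{s1}; now {s1}.
Read 'c': s1→{s2, s4, s6}; now {s2, s4, s6}.
Read 'b': s2→{s1, s6}, s4→{s4}, s6→{s2, s4, s5}; now {s1, s2, s4, s5, s6}.
Read 'b': s1→{s1}, s2→{s1, s6}, s4→{s4}, s5→{s4, s6}, s6→{s2, s4, s5}; now {s1, s2, s4, s5, s6}.
Read 'b': s1→{s1}, s2→{s1, s6}, s4→{s4}, s5→{s4, s6}, s6→{s2, s4, s5}; now {s1, s2, s4, s5, s6}.
Read 'b': s1→{s1}, s2→{s1, s6}, s4→{s4}, s5→{s4, s6}, s6→{s2, s4, s5}; now {s1, s2, s4, s5, s6}.
Read 'b': s1→{s1}, s2→{s1, s6}, s4→{s4}, s5→{s4, s6}, s6→{s2, s4, s5}; now {s1, s2, s4, s5, s6}.

{s1, s2, s4, s5, s6}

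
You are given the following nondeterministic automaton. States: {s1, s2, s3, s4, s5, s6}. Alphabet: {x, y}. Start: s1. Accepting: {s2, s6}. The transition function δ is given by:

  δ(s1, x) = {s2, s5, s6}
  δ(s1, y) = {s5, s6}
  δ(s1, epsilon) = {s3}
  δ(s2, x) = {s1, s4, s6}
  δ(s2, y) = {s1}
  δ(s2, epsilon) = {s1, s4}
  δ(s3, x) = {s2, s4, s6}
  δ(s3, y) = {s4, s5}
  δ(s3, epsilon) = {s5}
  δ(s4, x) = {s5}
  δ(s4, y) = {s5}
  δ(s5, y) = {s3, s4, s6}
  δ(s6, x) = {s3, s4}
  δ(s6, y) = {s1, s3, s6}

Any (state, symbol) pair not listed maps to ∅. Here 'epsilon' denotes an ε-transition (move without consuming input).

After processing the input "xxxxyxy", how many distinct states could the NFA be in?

Start: ε-closure({s1}) = {s1, s3, s5}.
Read 'x': {s1, s3, s5} → {s1, s2, s3, s4, s5, s6}.
Read 'x': {s1, s2, s3, s4, s5, s6} → {s1, s2, s3, s4, s5, s6}.
Read 'x': {s1, s2, s3, s4, s5, s6} → {s1, s2, s3, s4, s5, s6}.
Read 'x': {s1, s2, s3, s4, s5, s6} → {s1, s2, s3, s4, s5, s6}.
Read 'y': {s1, s2, s3, s4, s5, s6} → {s1, s3, s4, s5, s6}.
Read 'x': {s1, s3, s4, s5, s6} → {s1, s2, s3, s4, s5, s6}.
Read 'y': {s1, s2, s3, s4, s5, s6} → {s1, s3, s4, s5, s6}.
That set has 5 states.

5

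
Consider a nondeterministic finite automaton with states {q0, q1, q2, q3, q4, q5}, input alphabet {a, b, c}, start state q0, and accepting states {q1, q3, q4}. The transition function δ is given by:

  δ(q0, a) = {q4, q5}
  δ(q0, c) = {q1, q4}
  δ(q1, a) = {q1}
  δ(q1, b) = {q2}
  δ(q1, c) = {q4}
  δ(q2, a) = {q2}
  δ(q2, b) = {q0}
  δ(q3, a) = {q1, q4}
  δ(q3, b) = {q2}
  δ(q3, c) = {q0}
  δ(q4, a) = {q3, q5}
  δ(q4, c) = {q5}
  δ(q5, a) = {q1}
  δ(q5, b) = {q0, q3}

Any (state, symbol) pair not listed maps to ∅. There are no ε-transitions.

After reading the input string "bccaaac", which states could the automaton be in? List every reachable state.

∅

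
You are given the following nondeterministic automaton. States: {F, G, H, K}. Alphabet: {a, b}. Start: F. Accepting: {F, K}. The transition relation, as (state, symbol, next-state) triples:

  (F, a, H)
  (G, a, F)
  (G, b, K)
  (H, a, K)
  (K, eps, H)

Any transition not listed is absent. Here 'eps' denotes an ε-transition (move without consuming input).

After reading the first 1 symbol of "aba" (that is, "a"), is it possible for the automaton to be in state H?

Start in {F}.
Read 'a': {F} → {H}.
State H is in {H}.

Yes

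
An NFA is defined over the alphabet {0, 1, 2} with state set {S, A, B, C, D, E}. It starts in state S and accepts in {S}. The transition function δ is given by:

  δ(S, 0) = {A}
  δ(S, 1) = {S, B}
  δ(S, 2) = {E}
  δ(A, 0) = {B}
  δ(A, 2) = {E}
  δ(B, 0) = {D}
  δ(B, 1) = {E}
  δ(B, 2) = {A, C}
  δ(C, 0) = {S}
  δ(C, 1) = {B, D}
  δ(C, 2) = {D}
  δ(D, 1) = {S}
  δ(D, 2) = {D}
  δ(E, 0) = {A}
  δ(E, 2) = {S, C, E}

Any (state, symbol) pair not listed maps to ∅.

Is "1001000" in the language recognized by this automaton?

No

Start in {S}.
Read '1': S→{S, B}; now {S, B}.
Read '0': S→{A}, B→{D}; now {A, D}.
Read '0': A→{B}, D→∅; now {B}.
Read '1': B→{E}; now {E}.
Read '0': E→{A}; now {A}.
Read '0': A→{B}; now {B}.
Read '0': B→{D}; now {D}.
The final set {D} contains no accepting state.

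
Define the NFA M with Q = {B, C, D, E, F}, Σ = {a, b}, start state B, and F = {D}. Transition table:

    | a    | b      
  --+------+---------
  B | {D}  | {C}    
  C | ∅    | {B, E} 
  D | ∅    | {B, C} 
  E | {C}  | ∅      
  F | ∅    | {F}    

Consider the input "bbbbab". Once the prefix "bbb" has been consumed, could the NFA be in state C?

Start in {B}.
Read 'b': {B} → {C}.
Read 'b': {C} → {B, E}.
Read 'b': {B, E} → {C}.
State C is in {C}.

Yes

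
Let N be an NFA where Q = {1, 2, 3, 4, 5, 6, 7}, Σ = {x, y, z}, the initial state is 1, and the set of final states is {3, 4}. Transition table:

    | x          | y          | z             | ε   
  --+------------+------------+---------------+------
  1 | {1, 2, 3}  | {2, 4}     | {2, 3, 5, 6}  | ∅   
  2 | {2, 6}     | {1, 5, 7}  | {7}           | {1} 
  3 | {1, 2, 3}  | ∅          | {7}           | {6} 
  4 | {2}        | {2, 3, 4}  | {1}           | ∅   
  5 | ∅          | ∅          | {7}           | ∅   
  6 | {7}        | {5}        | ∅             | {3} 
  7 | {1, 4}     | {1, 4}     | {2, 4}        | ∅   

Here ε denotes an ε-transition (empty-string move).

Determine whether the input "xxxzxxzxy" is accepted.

Start in {1}.
Read 'x': {1} → {1, 2, 3, 6}.
Read 'x': {1, 2, 3, 6} → {1, 2, 3, 6, 7}.
Read 'x': {1, 2, 3, 6, 7} → {1, 2, 3, 4, 6, 7}.
Read 'z': {1, 2, 3, 4, 6, 7} → {1, 2, 3, 4, 5, 6, 7}.
Read 'x': {1, 2, 3, 4, 5, 6, 7} → {1, 2, 3, 4, 6, 7}.
Read 'x': {1, 2, 3, 4, 6, 7} → {1, 2, 3, 4, 6, 7}.
Read 'z': {1, 2, 3, 4, 6, 7} → {1, 2, 3, 4, 5, 6, 7}.
Read 'x': {1, 2, 3, 4, 5, 6, 7} → {1, 2, 3, 4, 6, 7}.
Read 'y': {1, 2, 3, 4, 6, 7} → {1, 2, 3, 4, 5, 6, 7}.
The final set {1, 2, 3, 4, 5, 6, 7} contains the accepting states 3, 4.

Yes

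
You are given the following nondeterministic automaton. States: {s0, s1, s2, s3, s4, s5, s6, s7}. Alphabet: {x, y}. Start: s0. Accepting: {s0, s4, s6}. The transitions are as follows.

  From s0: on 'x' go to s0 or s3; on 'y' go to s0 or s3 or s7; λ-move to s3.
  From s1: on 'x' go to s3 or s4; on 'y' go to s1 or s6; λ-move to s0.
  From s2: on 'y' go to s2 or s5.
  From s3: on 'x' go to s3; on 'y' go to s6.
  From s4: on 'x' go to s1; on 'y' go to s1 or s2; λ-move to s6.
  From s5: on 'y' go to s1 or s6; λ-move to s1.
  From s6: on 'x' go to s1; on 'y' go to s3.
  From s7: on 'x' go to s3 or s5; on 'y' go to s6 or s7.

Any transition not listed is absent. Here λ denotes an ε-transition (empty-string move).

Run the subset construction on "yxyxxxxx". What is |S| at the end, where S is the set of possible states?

5

Start: ε-closure({s0}) = {s0, s3}.
Read 'y': s0→{s0, s3, s7}, s3→{s6}; now {s0, s3, s6, s7}.
Read 'x': s0→{s0, s3}, s3→{s3}, s6→{s1}, s7→{s3, s5}; now {s0, s1, s3, s5}.
Read 'y': s0→{s0, s3, s7}, s1→{s1, s6}, s3→{s6}, s5→{s1, s6}; now {s0, s1, s3, s6, s7}.
Read 'x': s0→{s0, s3}, s1→{s3, s4}, s3→{s3}, s6→{s1}, s7→{s3, s5}; union {s0, s1, s3, s4, s5}; ε-closure = {s0, s1, s3, s4, s5, s6}.
Read 'x': s0→{s0, s3}, s1→{s3, s4}, s3→{s3}, s4→{s1}, s5→∅, s6→{s1}; union {s0, s1, s3, s4}; ε-closure = {s0, s1, s3, s4, s6}.
Read 'x': s0→{s0, s3}, s1→{s3, s4}, s3→{s3}, s4→{s1}, s6→{s1}; union {s0, s1, s3, s4}; ε-closure = {s0, s1, s3, s4, s6}.
Read 'x': s0→{s0, s3}, s1→{s3, s4}, s3→{s3}, s4→{s1}, s6→{s1}; union {s0, s1, s3, s4}; ε-closure = {s0, s1, s3, s4, s6}.
Read 'x': s0→{s0, s3}, s1→{s3, s4}, s3→{s3}, s4→{s1}, s6→{s1}; union {s0, s1, s3, s4}; ε-closure = {s0, s1, s3, s4, s6}.
That set has 5 states.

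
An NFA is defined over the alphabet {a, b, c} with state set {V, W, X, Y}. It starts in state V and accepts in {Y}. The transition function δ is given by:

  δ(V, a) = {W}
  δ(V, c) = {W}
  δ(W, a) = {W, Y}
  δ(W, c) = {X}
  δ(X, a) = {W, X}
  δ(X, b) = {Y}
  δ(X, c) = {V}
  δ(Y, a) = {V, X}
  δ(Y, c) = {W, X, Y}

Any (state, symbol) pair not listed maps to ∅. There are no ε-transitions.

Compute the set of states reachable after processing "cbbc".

Start in {V}.
Read 'c': V→{W}; now {W}.
Read 'b': W→∅; now ∅.
The set is empty and remains empty for the remaining 2 symbols.

∅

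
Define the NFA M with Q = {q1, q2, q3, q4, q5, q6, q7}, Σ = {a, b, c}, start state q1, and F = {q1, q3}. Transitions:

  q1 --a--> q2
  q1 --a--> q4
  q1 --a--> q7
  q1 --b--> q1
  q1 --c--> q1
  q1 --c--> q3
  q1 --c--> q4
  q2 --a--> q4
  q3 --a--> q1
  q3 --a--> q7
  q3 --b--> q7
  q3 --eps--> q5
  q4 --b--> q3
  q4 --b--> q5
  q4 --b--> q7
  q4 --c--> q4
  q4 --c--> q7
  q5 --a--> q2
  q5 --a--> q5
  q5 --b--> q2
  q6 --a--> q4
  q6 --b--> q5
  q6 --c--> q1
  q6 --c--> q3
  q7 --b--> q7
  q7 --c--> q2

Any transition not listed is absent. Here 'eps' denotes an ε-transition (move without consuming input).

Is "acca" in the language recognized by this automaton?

No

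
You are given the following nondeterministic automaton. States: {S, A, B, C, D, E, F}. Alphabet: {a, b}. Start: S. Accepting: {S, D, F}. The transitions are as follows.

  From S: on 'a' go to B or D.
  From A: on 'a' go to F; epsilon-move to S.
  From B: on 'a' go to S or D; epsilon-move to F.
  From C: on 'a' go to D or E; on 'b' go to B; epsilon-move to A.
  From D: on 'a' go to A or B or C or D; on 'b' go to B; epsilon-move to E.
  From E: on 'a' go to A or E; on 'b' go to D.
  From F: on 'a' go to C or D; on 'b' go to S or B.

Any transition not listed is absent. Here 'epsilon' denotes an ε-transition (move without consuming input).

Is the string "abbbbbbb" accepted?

Yes

Start in {S}.
Read 'a': S→{B, D}; union {B, D}; ε-closure = {B, D, E, F}.
Read 'b': B→∅, D→{B}, E→{D}, F→{S, B}; union {S, B, D}; ε-closure = {S, B, D, E, F}.
Read 'b': S→∅, B→∅, D→{B}, E→{D}, F→{S, B}; union {S, B, D}; ε-closure = {S, B, D, E, F}.
Read 'b': S→∅, B→∅, D→{B}, E→{D}, F→{S, B}; union {S, B, D}; ε-closure = {S, B, D, E, F}.
Read 'b': S→∅, B→∅, D→{B}, E→{D}, F→{S, B}; union {S, B, D}; ε-closure = {S, B, D, E, F}.
Read 'b': S→∅, B→∅, D→{B}, E→{D}, F→{S, B}; union {S, B, D}; ε-closure = {S, B, D, E, F}.
Read 'b': S→∅, B→∅, D→{B}, E→{D}, F→{S, B}; union {S, B, D}; ε-closure = {S, B, D, E, F}.
Read 'b': S→∅, B→∅, D→{B}, E→{D}, F→{S, B}; union {S, B, D}; ε-closure = {S, B, D, E, F}.
The final set {S, B, D, E, F} contains the accepting states S, D, F.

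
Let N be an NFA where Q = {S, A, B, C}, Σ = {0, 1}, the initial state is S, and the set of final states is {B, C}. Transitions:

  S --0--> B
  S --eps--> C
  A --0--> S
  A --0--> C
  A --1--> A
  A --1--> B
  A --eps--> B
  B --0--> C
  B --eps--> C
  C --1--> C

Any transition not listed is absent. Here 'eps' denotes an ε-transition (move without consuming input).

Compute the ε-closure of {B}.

{B, C}

Begin with {B}.
ε-move B → C; add C.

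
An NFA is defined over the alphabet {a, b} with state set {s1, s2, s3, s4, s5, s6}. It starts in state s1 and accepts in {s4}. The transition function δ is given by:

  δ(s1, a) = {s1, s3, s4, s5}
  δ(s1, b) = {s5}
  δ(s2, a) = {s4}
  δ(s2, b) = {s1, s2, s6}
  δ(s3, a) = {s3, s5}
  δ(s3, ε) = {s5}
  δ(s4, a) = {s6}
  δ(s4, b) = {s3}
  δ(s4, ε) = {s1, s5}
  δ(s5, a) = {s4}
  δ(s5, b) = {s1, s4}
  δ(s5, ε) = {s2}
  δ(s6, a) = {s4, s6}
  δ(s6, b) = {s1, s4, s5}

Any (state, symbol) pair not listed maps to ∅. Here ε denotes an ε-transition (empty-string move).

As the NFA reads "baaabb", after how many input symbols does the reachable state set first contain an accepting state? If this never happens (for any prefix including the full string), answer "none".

2

Start in {s1}.
Read 'b': s1→{s5}; union {s5}; ε-closure = {s2, s5}.
Read 'a': s2→{s4}, s5→{s4}; union {s4}; ε-closure = {s1, s2, s4, s5}.
None of the earlier sets intersect F, but {s1, s2, s4, s5} does.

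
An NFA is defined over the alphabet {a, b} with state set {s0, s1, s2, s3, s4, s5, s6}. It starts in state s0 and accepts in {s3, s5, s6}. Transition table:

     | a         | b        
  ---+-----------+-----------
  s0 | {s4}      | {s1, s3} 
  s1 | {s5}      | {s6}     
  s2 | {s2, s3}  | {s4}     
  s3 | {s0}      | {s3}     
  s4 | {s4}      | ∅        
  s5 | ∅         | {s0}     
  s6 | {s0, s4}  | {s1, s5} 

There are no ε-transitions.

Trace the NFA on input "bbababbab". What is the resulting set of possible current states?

Start in {s0}.
Read 'b': {s0} → {s1, s3}.
Read 'b': {s1, s3} → {s3, s6}.
Read 'a': {s3, s6} → {s0, s4}.
Read 'b': {s0, s4} → {s1, s3}.
Read 'a': {s1, s3} → {s0, s5}.
Read 'b': {s0, s5} → {s0, s1, s3}.
Read 'b': {s0, s1, s3} → {s1, s3, s6}.
Read 'a': {s1, s3, s6} → {s0, s4, s5}.
Read 'b': {s0, s4, s5} → {s0, s1, s3}.

{s0, s1, s3}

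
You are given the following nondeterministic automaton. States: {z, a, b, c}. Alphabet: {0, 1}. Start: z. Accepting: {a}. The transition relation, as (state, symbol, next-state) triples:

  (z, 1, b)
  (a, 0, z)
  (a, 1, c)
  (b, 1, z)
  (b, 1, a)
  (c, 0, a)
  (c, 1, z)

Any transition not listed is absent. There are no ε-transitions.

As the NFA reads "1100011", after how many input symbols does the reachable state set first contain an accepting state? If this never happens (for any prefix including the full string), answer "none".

2

Start in {z}.
Read '1': z→{b}; now {b}.
Read '1': b→{z, a}; now {z, a}.
None of the earlier sets intersect F, but {z, a} does.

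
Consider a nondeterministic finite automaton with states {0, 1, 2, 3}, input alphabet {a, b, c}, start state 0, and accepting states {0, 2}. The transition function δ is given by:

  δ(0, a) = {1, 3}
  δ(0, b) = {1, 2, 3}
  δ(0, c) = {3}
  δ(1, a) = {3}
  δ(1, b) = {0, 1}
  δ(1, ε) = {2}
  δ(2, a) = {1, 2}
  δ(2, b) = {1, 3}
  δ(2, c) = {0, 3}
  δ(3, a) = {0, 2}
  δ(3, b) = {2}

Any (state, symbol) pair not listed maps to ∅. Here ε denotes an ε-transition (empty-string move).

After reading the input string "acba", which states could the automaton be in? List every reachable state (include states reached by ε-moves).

Start in {0}.
Read 'a': 0→{1, 3}; union {1, 3}; ε-closure = {1, 2, 3}.
Read 'c': 1→∅, 2→{0, 3}, 3→∅; now {0, 3}.
Read 'b': 0→{1, 2, 3}, 3→{2}; now {1, 2, 3}.
Read 'a': 1→{3}, 2→{1, 2}, 3→{0, 2}; now {0, 1, 2, 3}.

{0, 1, 2, 3}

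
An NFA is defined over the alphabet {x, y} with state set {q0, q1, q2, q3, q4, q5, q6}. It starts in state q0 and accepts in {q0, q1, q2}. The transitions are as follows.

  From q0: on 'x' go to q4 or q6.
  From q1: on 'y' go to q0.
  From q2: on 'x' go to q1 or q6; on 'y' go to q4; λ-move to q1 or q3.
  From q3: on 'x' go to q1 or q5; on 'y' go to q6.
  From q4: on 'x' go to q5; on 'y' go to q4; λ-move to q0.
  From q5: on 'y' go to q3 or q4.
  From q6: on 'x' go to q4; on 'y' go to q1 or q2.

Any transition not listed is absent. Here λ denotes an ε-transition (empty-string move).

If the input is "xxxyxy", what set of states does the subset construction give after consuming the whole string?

{q0, q1, q2, q3, q4}

Start in {q0}.
Read 'x': {q0} → {q0, q4, q6}.
Read 'x': {q0, q4, q6} → {q0, q4, q5, q6}.
Read 'x': {q0, q4, q5, q6} → {q0, q4, q5, q6}.
Read 'y': {q0, q4, q5, q6} → {q0, q1, q2, q3, q4}.
Read 'x': {q0, q1, q2, q3, q4} → {q0, q1, q4, q5, q6}.
Read 'y': {q0, q1, q4, q5, q6} → {q0, q1, q2, q3, q4}.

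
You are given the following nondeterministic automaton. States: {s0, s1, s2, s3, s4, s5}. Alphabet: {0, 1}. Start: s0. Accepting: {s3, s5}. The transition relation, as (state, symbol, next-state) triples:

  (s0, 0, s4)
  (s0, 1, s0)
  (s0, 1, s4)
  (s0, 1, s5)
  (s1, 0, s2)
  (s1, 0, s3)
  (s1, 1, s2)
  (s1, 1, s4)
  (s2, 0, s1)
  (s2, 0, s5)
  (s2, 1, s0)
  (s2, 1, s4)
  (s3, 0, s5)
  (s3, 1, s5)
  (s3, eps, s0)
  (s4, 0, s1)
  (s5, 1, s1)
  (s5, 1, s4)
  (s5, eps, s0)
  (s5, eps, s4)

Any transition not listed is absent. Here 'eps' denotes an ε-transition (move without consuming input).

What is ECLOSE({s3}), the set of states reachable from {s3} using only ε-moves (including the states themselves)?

Begin with {s3}.
ε-move s3 → s0; add s0.

{s0, s3}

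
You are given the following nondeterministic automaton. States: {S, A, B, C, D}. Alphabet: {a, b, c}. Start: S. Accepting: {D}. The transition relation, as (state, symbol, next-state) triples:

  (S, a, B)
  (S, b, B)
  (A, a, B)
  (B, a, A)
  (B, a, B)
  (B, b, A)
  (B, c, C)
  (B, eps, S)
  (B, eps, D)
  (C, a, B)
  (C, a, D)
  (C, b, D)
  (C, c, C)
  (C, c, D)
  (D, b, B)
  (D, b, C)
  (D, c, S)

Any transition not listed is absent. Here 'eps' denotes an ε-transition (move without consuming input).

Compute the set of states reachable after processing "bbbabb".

{S, A, B, C, D}

Start in {S}.
Read 'b': S→{B}; union {B}; ε-closure = {S, B, D}.
Read 'b': S→{B}, B→{A}, D→{B, C}; union {A, B, C}; ε-closure = {S, A, B, C, D}.
Read 'b': S→{B}, A→∅, B→{A}, C→{D}, D→{B, C}; union {A, B, C, D}; ε-closure = {S, A, B, C, D}.
Read 'a': S→{B}, A→{B}, B→{A, B}, C→{B, D}, D→∅; union {A, B, D}; ε-closure = {S, A, B, D}.
Read 'b': S→{B}, A→∅, B→{A}, D→{B, C}; union {A, B, C}; ε-closure = {S, A, B, C, D}.
Read 'b': S→{B}, A→∅, B→{A}, C→{D}, D→{B, C}; union {A, B, C, D}; ε-closure = {S, A, B, C, D}.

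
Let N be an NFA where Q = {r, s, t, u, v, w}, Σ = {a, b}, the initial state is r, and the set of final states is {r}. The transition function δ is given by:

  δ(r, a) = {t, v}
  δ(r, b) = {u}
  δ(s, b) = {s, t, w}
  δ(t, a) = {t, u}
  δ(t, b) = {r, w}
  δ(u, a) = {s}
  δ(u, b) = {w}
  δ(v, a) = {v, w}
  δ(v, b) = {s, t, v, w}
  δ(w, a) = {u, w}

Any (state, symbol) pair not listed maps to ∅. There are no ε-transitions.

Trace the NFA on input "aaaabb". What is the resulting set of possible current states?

{r, s, t, u, v, w}

Start in {r}.
Read 'a': {r} → {t, v}.
Read 'a': {t, v} → {t, u, v, w}.
Read 'a': {t, u, v, w} → {s, t, u, v, w}.
Read 'a': {s, t, u, v, w} → {s, t, u, v, w}.
Read 'b': {s, t, u, v, w} → {r, s, t, v, w}.
Read 'b': {r, s, t, v, w} → {r, s, t, u, v, w}.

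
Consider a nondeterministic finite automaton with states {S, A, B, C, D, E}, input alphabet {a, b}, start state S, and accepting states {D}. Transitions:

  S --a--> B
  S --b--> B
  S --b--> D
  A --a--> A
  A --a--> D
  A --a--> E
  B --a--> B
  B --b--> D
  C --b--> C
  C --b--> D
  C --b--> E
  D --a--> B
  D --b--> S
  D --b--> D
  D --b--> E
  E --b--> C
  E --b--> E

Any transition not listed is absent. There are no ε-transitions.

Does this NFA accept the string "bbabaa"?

Start in {S}.
Read 'b': S→{B, D}; now {B, D}.
Read 'b': B→{D}, D→{S, D, E}; now {S, D, E}.
Read 'a': S→{B}, D→{B}, E→∅; now {B}.
Read 'b': B→{D}; now {D}.
Read 'a': D→{B}; now {B}.
Read 'a': B→{B}; now {B}.
The final set {B} contains no accepting state.

No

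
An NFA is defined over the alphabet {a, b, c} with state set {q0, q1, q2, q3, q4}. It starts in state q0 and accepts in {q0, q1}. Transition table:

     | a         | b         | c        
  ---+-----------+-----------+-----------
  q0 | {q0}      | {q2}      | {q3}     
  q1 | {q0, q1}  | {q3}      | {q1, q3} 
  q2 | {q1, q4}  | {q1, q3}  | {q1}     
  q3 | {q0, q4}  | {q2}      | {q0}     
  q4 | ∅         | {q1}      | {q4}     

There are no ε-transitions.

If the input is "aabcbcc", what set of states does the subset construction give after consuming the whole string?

Start in {q0}.
Read 'a': q0→{q0}; now {q0}.
Read 'a': q0→{q0}; now {q0}.
Read 'b': q0→{q2}; now {q2}.
Read 'c': q2→{q1}; now {q1}.
Read 'b': q1→{q3}; now {q3}.
Read 'c': q3→{q0}; now {q0}.
Read 'c': q0→{q3}; now {q3}.

{q3}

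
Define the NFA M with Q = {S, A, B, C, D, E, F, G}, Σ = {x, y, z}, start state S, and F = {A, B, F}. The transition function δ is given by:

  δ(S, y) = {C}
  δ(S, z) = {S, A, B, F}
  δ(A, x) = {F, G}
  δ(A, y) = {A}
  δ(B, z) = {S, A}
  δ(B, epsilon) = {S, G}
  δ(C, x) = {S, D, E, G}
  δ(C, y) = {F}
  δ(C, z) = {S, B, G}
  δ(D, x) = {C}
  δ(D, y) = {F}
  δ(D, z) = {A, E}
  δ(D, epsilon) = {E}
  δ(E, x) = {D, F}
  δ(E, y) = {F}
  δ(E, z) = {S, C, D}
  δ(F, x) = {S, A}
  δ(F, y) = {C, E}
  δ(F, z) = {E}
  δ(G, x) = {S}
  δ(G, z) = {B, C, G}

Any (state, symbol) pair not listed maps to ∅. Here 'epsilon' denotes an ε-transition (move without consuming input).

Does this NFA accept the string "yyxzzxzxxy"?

Yes

Start in {S}.
Read 'y': {S} → {C}.
Read 'y': {C} → {F}.
Read 'x': {F} → {S, A}.
Read 'z': {S, A} → {S, A, B, F, G}.
Read 'z': {S, A, B, F, G} → {S, A, B, C, E, F, G}.
Read 'x': {S, A, B, C, E, F, G} → {S, A, D, E, F, G}.
Read 'z': {S, A, D, E, F, G} → {S, A, B, C, D, E, F, G}.
Read 'x': {S, A, B, C, D, E, F, G} → {S, A, C, D, E, F, G}.
Read 'x': {S, A, C, D, E, F, G} → {S, A, C, D, E, F, G}.
Read 'y': {S, A, C, D, E, F, G} → {A, C, E, F}.
The final set {A, C, E, F} contains the accepting states A, F.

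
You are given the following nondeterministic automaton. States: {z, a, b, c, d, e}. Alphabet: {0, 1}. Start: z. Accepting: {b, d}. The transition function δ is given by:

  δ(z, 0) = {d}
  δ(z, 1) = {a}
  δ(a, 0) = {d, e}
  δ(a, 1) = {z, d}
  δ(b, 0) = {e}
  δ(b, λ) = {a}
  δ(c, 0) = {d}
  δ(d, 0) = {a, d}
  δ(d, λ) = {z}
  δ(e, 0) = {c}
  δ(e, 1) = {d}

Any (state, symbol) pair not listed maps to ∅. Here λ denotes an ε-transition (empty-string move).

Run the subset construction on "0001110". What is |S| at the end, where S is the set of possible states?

Start in {z}.
Read '0': {z} → {z, d}.
Read '0': {z, d} → {z, a, d}.
Read '0': {z, a, d} → {z, a, d, e}.
Read '1': {z, a, d, e} → {z, a, d}.
Read '1': {z, a, d} → {z, a, d}.
Read '1': {z, a, d} → {z, a, d}.
Read '0': {z, a, d} → {z, a, d, e}.
That set has 4 states.

4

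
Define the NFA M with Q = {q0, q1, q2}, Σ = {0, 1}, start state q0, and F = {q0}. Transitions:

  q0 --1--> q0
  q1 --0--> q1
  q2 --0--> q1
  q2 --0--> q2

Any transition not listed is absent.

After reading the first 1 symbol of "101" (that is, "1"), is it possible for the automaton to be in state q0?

Start in {q0}.
Read '1': {q0} → {q0}.
State q0 is in {q0}.

Yes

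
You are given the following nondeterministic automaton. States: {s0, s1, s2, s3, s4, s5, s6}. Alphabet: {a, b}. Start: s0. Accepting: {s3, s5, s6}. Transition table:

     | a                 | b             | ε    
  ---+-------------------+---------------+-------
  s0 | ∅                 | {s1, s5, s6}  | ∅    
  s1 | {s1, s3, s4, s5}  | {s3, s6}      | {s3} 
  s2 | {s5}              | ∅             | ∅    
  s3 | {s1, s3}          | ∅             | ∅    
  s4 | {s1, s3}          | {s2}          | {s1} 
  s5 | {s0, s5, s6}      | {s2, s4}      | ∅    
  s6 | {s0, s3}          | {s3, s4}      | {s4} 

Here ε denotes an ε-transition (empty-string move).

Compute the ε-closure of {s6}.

Begin with {s6}.
ε-move s6 → s4; add s4.
ε-move s4 → s1; add s1.
ε-move s1 → s3; add s3.

{s1, s3, s4, s6}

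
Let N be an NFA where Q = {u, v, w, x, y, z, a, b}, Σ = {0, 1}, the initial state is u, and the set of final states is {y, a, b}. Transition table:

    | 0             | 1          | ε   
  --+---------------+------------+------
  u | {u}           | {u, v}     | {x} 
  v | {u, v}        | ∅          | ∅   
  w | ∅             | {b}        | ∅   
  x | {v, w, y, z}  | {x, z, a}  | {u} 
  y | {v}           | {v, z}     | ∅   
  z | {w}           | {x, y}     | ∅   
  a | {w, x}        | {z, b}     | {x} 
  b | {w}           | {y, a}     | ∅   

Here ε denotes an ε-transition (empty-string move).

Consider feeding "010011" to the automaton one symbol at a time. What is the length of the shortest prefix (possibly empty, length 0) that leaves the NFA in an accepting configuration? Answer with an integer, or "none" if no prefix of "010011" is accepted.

1

Start: ε-closure({u}) = {u, x}.
Read '0': u→{u}, x→{v, w, y, z}; union {u, v, w, y, z}; ε-closure = {u, v, w, x, y, z}.
None of the earlier sets intersect F, but {u, v, w, x, y, z} does.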